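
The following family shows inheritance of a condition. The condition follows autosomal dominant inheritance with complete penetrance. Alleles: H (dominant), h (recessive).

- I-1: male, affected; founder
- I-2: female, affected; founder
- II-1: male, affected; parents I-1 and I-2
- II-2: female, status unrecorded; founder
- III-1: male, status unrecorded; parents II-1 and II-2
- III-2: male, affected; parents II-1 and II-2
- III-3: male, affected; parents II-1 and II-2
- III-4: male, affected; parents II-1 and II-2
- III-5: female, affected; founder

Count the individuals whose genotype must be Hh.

No individual's genotype is forced to Hh by the pedigree, so the count is 0.

0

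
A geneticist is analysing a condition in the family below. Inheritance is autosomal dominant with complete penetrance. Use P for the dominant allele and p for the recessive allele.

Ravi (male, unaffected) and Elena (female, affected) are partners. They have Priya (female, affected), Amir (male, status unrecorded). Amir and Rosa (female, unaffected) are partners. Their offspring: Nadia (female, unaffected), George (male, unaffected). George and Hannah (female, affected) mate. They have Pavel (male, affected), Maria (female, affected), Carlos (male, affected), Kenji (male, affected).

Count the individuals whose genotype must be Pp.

5

Obligate heterozygotes: Priya is affected so carries P and received p from Ravi (pp), so Priya is Pp; Pavel is affected so carries P and received p from George (pp), so Pavel is Pp; Maria is affected so carries P and received p from George (pp), so Maria is Pp; Carlos is affected so carries P and received p from George (pp), so Carlos is Pp; Kenji is affected so carries P and received p from George (pp), so Kenji is Pp.
Every other individual is either homozygous by phenotype or has at least one consistent homozygous assignment, so the count is 5.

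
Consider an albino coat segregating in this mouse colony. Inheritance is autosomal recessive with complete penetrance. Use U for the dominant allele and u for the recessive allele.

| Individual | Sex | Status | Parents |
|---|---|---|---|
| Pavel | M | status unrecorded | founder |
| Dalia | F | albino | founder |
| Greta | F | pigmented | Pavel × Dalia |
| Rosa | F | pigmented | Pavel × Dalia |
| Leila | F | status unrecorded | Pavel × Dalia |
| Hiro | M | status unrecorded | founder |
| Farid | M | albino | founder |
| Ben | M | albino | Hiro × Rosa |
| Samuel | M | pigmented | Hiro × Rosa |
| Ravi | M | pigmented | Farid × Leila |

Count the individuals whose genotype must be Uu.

4

Obligate heterozygotes: Greta is pigmented so carries U and received u from Dalia (uu), so Greta is Uu; Rosa is pigmented so carries U and received u from Dalia (uu), so Rosa is Uu; Leila passed U to Ravi (Uu, whose u came from Farid) and received u from Dalia (uu), so Leila is Uu; Ravi is pigmented so carries U and received u from Farid (uu), so Ravi is Uu.
Every other individual is either homozygous by phenotype or has at least one consistent homozygous assignment, so the count is 4.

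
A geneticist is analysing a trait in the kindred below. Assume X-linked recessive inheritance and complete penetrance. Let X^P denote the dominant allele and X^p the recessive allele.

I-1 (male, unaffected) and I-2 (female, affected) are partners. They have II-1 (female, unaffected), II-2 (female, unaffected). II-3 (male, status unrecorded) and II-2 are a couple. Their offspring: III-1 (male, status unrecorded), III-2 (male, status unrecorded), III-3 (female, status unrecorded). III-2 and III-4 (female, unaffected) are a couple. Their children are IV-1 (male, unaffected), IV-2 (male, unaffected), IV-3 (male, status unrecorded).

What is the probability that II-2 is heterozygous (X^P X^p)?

1

II-2 is unaffected so carries P and received p from I-2 (X^p X^p), so II-2 is X^P X^p, giving P(X^P X^p) = 1.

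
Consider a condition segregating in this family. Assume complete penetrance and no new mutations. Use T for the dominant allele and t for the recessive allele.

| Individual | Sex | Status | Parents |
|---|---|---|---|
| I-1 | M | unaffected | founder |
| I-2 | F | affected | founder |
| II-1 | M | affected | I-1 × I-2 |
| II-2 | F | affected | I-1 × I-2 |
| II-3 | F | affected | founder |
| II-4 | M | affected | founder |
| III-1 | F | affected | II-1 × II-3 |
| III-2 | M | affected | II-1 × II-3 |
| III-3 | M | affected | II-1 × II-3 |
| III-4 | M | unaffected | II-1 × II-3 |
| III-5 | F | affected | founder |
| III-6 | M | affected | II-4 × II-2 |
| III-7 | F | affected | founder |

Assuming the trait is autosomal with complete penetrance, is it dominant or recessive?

II-1 and II-3 are both affected yet have an unaffected child III-4. Under a recessive model two affected parents are homozygous and every child would be affected, so the trait cannot be recessive.

dominant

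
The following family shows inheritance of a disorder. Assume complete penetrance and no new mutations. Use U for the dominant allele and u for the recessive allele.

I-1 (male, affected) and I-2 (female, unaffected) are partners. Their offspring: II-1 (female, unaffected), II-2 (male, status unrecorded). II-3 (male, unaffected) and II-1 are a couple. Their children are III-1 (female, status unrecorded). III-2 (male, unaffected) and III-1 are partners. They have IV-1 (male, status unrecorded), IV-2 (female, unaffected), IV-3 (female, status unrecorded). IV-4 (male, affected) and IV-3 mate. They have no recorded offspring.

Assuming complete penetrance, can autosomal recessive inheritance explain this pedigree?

A consistent assignment under autosomal recessive exists: I-1 uu, I-2 UU, II-1 Uu, II-2 Uu, II-3 UU, III-1 UU, III-2 UU, IV-1 UU, IV-2 UU, IV-3 UU, IV-4 uu.
In this assignment every recorded phenotype matches its genotype and every non-founder's genotype is obtainable from its parents' genotypes, so the pedigree is consistent.

Yes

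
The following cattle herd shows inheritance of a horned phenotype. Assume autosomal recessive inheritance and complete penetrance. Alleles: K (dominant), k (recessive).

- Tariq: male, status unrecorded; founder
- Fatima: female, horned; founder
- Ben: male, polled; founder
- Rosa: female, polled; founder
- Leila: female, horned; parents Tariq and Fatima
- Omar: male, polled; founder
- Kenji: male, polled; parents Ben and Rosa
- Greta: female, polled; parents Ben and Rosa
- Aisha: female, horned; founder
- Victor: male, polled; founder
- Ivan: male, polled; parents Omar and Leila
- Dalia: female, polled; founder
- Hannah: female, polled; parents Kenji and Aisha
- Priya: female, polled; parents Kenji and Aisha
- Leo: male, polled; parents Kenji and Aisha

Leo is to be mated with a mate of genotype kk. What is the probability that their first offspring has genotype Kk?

1/2

Leo is polled so carries K and received k from Aisha (kk), so Leo is Kk.
The cross gives 1/2 Kk : 1/2 kk, so P(offspring has genotype Kk) = 1/2.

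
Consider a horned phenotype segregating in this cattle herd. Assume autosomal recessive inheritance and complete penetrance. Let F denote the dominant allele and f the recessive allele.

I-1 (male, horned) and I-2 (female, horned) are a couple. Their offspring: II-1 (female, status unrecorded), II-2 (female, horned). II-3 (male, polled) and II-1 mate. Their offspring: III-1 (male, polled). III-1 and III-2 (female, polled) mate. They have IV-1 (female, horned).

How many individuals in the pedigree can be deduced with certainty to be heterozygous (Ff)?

2

Obligate heterozygotes: III-1 is polled so carries F and received f from II-1 (ff), so III-1 is Ff; III-2 is polled so carries F and passed f to IV-1 (ff), so III-2 is Ff.
Every other individual is either homozygous by phenotype or has at least one consistent homozygous assignment, so the count is 2.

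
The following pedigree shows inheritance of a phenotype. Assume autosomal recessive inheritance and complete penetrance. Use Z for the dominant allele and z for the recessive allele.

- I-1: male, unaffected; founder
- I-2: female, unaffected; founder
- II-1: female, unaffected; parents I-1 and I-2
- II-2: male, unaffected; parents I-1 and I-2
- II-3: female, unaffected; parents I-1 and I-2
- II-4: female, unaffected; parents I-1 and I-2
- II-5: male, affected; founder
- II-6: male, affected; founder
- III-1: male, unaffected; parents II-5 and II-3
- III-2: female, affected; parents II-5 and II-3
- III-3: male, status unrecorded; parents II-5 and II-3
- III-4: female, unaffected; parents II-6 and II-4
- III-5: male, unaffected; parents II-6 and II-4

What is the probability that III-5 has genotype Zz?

1

III-5 is unaffected so carries Z and received z from II-6 (zz), so III-5 is Zz, giving P(Zz) = 1.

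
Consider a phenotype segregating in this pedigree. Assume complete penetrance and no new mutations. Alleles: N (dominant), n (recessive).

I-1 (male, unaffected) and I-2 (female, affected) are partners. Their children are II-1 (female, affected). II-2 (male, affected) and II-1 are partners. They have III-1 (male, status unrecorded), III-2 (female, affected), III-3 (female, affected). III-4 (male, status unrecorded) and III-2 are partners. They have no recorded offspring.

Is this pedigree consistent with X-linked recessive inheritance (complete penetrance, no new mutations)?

Under X-linked recessive, II-1 (affected, female) cannot arise from I-1 (unaffected) × I-2 (affected).

No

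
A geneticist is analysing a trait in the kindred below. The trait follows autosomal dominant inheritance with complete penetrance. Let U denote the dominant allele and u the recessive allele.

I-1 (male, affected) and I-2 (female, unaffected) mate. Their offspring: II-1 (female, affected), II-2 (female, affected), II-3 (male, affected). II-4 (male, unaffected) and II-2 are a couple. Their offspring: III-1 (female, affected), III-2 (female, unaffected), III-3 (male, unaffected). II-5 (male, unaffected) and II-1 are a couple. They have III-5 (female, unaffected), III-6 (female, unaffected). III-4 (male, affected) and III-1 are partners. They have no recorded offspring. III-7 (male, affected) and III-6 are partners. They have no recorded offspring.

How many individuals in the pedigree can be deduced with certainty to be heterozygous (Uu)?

4

Obligate heterozygotes: II-1 is affected so carries U and received u from I-2 (uu), so II-1 is Uu; II-2 is affected so carries U and received u from I-2 (uu), so II-2 is Uu; II-3 is affected so carries U and received u from I-2 (uu), so II-3 is Uu; III-1 is affected so carries U and received u from II-4 (uu), so III-1 is Uu.
Every other individual is either homozygous by phenotype or has at least one consistent homozygous assignment, so the count is 4.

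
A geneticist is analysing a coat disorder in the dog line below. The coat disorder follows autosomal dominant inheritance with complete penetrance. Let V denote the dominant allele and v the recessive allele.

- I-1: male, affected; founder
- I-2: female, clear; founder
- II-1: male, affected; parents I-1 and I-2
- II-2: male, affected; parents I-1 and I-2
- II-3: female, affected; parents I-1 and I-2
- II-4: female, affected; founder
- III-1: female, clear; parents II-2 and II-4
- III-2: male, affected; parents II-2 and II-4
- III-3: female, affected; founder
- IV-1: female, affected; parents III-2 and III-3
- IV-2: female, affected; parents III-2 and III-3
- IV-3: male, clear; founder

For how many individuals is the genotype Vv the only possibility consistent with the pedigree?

Obligate heterozygotes: II-1 is affected so carries V and received v from I-2 (vv), so II-1 is Vv; II-2 is affected so carries V and received v from I-2 (vv), so II-2 is Vv; II-3 is affected so carries V and received v from I-2 (vv), so II-3 is Vv; II-4 is affected so carries V and passed v to III-1 (vv), so II-4 is Vv.
Every other individual is either homozygous by phenotype or has at least one consistent homozygous assignment, so the count is 4.

4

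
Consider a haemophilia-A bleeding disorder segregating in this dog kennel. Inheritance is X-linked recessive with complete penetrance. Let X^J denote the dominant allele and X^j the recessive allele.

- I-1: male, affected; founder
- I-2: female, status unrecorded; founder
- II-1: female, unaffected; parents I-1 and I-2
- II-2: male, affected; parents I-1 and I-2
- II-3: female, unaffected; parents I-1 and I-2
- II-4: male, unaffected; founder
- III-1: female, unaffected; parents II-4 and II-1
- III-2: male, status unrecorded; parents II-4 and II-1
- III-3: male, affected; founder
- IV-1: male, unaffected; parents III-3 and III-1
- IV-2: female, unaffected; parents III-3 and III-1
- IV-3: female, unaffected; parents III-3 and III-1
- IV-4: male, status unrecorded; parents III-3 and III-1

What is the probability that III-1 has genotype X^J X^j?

II-4 is unaffected, so II-4 is X^J Y.
II-1 is unaffected so carries J and received j from I-1 (X^j Y), so II-1 is X^J X^j.
Their cross gives offspring ratios 1/2 X^J X^J : 1/2 X^J X^j. Conditioning on III-1 being unaffected, P(X^J X^j) = 1/2 / 1 = 1/2 before taking III-1's own offspring into account.
III-3 is affected, so III-3 is X^j Y.
Now use III-1's offspring. Probability of each recorded status — unaffected son IV-1: 1/2 if III-1 is X^J X^j, 1 if X^J X^J; unaffected daughter IV-2: 1/2 if III-1 is X^J X^j, 1 if X^J X^J; unaffected daughter IV-3: 1/2 if III-1 is X^J X^j, 1 if X^J X^J. (IV-4: equally likely either way, so uninformative.)
Bayes: P(X^J X^j) = 1/2·1/8 / (1/2·1/8 + 1/2·1) = 1/9.

1/9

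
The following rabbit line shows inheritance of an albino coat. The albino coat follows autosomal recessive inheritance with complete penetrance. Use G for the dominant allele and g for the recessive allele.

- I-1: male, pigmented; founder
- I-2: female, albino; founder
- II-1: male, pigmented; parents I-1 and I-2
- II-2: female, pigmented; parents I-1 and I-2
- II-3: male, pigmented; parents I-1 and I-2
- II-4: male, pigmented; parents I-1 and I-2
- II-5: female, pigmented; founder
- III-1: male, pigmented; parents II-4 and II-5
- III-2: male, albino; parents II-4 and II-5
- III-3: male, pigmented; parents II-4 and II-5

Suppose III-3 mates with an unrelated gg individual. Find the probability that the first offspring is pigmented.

2/3

II-4 is pigmented so carries G and received g from I-2 (gg), so II-4 is Gg.
II-5 is pigmented so carries G and passed g to III-2 (gg), so II-5 is Gg.
III-3 is a pigmented offspring of II-4 (Gg) × II-5 (Gg), whose cross gives 1/4 GG : 1/2 Gg : 1/4 gg; conditioning on being pigmented, III-3 is GG with probability 1/3, Gg with probability 2/3.
Summing over parental genotype combinations, P(offspring is pigmented) = 1/3·1 + 2/3·1/2 = 2/3.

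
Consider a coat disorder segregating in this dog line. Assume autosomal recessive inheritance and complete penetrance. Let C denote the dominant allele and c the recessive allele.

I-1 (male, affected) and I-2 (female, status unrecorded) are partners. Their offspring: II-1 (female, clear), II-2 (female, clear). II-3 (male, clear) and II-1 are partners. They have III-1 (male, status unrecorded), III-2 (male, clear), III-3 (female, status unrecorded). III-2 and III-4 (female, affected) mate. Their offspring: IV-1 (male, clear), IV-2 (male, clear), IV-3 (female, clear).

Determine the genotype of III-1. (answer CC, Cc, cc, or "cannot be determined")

cannot be determined

III-1's phenotype is unrecorded, and no parent or child forces a single allele at both positions; consistent genotype assignments exist with III-1 as CC or Cc or cc.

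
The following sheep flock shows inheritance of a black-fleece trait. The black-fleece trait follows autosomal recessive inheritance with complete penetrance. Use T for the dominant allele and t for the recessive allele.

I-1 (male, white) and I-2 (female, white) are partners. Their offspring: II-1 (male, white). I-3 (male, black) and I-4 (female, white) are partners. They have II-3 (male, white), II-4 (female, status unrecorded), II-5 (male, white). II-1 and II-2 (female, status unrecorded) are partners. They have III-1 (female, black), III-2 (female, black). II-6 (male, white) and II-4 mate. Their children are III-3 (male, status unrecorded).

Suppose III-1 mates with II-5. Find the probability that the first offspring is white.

1/2

III-1 is black, so III-1 is tt.
II-5 is white so carries T and received t from I-3 (tt), so II-5 is Tt.
The cross gives 1/2 Tt : 1/2 tt, so P(offspring is white) = 1/2.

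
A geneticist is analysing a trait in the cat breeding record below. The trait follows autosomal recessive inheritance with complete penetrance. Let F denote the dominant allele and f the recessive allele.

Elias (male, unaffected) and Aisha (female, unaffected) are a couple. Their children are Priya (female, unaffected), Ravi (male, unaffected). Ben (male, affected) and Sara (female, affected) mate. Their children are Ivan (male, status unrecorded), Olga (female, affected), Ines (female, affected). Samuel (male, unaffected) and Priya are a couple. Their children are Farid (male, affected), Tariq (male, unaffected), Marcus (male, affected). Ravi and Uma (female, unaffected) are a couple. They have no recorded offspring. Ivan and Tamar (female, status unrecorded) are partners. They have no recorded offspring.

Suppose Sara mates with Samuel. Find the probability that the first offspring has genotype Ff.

1/2

Sara is affected, so Sara is ff.
Samuel is unaffected so carries F and passed f to Farid (ff), so Samuel is Ff.
The cross gives 1/2 Ff : 1/2 ff, so P(offspring has genotype Ff) = 1/2.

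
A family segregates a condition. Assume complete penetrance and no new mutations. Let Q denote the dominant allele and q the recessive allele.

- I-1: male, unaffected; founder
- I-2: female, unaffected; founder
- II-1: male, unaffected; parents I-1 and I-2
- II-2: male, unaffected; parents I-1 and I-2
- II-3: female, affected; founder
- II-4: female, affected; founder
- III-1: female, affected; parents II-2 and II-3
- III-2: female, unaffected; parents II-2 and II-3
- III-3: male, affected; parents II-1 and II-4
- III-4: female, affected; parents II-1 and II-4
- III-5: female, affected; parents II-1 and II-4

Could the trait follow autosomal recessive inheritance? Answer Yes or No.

A consistent assignment under autosomal recessive exists: I-1 QQ, I-2 Qq, II-1 Qq, II-2 Qq, II-3 qq, II-4 qq, III-1 qq, III-2 Qq, III-3 qq, III-4 qq, III-5 qq.
In this assignment every recorded phenotype matches its genotype and every non-founder's genotype is obtainable from its parents' genotypes, so the pedigree is consistent.

Yes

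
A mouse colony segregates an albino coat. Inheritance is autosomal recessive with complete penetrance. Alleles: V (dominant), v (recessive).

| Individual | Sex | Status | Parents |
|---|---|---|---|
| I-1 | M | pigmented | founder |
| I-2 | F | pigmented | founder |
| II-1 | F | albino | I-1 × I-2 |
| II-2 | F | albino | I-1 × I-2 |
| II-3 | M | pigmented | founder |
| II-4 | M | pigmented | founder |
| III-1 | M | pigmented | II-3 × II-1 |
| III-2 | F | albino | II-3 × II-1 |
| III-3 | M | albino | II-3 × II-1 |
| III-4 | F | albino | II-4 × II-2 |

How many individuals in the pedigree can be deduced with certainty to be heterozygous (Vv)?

Obligate heterozygotes: I-1 is pigmented so carries V and passed v to II-1 (vv), so I-1 is Vv; I-2 is pigmented so carries V and passed v to II-1 (vv), so I-2 is Vv; II-3 is pigmented so carries V and passed v to III-2 (vv), so II-3 is Vv; II-4 is pigmented so carries V and passed v to III-4 (vv), so II-4 is Vv; III-1 is pigmented so carries V and received v from II-1 (vv), so III-1 is Vv.
Every other individual is either homozygous by phenotype or has at least one consistent homozygous assignment, so the count is 5.

5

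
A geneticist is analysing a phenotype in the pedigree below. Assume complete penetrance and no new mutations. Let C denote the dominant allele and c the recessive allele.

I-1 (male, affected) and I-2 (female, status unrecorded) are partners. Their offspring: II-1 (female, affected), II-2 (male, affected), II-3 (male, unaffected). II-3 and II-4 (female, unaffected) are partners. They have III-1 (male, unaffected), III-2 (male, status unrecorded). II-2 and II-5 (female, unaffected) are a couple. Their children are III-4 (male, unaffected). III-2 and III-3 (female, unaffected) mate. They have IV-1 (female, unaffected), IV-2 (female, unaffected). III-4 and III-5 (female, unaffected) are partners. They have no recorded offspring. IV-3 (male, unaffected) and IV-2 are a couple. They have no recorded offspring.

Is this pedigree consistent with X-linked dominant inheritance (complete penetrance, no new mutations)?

A consistent assignment under X-linked dominant exists: I-1 X^C Y, I-2 X^C X^c, II-1 X^C X^C, II-2 X^C Y, II-3 X^c Y, II-4 X^c X^c, II-5 X^c X^c, III-1 X^c Y, III-2 X^c Y, III-3 X^c X^c, III-4 X^c Y, III-5 X^c X^c, IV-1 X^c X^c, IV-2 X^c X^c, IV-3 X^c Y.
In this assignment every recorded phenotype matches its genotype and every non-founder's genotype is obtainable from its parents' genotypes, so the pedigree is consistent.

Yes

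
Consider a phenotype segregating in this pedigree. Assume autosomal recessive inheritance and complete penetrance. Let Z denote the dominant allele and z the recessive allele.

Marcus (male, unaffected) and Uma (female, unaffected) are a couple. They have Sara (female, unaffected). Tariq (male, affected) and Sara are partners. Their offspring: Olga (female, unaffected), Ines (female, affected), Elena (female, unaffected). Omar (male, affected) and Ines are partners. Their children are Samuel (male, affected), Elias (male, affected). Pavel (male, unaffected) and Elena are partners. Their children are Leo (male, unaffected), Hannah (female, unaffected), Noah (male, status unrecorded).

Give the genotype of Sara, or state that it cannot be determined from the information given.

From phenotype alone, Sara is ZZ or Zz.
Sara is unaffected so carries Z and passed z to Ines (zz), so Sara is Zz.

Zz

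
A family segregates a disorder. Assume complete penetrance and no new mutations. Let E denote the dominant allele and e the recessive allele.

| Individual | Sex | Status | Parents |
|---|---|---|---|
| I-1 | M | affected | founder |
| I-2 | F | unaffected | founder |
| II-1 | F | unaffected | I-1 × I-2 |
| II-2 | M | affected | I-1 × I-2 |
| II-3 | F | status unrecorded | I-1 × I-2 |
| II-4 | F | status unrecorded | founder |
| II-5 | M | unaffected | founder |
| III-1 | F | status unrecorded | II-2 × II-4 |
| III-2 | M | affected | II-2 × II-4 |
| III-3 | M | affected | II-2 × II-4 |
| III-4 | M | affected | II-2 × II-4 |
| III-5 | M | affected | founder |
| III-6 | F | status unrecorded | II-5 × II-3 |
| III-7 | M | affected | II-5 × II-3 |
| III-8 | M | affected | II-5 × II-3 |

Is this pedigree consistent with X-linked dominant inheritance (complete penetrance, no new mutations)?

Under X-linked dominant, II-1 (unaffected, female) cannot arise from I-1 (affected) × I-2 (unaffected).

No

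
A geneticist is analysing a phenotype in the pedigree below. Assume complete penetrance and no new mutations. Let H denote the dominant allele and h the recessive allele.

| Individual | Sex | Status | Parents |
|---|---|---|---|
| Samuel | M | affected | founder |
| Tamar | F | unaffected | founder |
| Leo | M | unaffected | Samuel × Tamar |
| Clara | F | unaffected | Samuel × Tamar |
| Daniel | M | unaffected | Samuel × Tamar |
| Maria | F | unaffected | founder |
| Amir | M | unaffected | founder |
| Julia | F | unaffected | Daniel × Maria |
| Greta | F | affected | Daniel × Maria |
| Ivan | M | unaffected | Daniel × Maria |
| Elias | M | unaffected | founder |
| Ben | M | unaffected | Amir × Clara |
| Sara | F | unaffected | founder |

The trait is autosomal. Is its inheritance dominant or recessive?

Daniel and Maria are both unaffected yet have an affected child Greta. Under dominance, an affected child requires at least one affected parent, so the trait cannot be dominant.

recessive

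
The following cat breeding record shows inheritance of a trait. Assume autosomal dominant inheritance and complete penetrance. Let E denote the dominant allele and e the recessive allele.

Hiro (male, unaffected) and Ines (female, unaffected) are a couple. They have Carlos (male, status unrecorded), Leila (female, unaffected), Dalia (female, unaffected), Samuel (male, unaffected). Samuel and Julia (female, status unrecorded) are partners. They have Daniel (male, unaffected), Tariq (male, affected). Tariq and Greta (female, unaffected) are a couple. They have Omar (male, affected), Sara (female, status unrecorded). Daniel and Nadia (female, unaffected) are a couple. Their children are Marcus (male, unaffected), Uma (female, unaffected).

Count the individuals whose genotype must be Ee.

3

Obligate heterozygotes: Julia passed E to Tariq (Ee, whose e came from Samuel) and passed e to Daniel (ee), so Julia is Ee; Tariq is affected so carries E and received e from Samuel (ee), so Tariq is Ee; Omar is affected so carries E and received e from Greta (ee), so Omar is Ee.
Every other individual is either homozygous by phenotype or has at least one consistent homozygous assignment, so the count is 3.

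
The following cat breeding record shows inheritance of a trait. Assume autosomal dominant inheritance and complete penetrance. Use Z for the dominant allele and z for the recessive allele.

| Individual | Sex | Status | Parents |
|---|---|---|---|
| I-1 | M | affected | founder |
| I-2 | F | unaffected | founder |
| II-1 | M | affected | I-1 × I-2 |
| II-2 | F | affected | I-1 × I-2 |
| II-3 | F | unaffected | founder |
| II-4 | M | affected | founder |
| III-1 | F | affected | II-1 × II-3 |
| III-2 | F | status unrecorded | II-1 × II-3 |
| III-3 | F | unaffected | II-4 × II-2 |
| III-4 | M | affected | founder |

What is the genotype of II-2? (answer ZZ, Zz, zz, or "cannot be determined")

Zz

From phenotype alone, II-2 is ZZ or Zz.
II-2 is affected so carries Z and received z from I-2 (zz), so II-2 is Zz.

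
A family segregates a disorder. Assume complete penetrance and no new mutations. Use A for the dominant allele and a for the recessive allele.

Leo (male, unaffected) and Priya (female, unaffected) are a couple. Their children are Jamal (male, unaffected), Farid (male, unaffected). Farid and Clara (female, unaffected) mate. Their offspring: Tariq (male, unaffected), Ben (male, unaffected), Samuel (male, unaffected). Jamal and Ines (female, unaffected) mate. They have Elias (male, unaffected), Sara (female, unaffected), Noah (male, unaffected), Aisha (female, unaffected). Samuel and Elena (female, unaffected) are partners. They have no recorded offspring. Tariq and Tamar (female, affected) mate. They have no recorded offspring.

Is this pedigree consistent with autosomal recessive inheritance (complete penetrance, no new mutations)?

Yes

A consistent assignment under autosomal recessive exists: Leo AA, Priya AA, Jamal AA, Farid AA, Clara AA, Ines AA, Tariq AA, Ben AA, Samuel AA, Elena AA, Tamar aa, Elias AA, Sara AA, Noah AA, Aisha AA.
In this assignment every recorded phenotype matches its genotype and every non-founder's genotype is obtainable from its parents' genotypes, so the pedigree is consistent.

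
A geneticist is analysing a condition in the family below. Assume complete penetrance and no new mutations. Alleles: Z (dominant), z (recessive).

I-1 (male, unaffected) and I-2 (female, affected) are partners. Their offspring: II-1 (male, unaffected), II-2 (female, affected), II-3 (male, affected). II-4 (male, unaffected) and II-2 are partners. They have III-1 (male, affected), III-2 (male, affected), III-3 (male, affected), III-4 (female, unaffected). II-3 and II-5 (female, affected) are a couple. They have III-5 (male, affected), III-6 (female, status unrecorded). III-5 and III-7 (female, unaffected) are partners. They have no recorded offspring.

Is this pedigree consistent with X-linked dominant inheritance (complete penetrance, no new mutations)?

Yes

A consistent assignment under X-linked dominant exists: I-1 X^z Y, I-2 X^Z X^z, II-1 X^z Y, II-2 X^Z X^z, II-3 X^Z Y, II-4 X^z Y, II-5 X^Z X^Z, III-1 X^Z Y, III-2 X^Z Y, III-3 X^Z Y, III-4 X^z X^z, III-5 X^Z Y, III-6 X^Z X^Z, III-7 X^z X^z.
In this assignment every recorded phenotype matches its genotype and every non-founder's genotype is obtainable from its parents' genotypes, so the pedigree is consistent.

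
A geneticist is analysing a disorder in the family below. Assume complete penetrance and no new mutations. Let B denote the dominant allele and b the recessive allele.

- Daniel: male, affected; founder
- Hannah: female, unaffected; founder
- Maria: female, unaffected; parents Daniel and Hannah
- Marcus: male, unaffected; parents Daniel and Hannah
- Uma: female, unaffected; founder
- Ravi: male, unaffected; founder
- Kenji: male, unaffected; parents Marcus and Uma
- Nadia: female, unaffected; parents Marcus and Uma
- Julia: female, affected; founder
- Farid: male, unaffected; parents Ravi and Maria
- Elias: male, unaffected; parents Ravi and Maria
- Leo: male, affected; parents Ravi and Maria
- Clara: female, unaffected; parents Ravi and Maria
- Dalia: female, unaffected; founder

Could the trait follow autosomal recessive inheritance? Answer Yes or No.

A consistent assignment under autosomal recessive exists: Daniel bb, Hannah BB, Maria Bb, Marcus Bb, Uma BB, Ravi Bb, Kenji BB, Nadia BB, Julia bb, Farid BB, Elias BB, Leo bb, Clara BB, Dalia BB.
In this assignment every recorded phenotype matches its genotype and every non-founder's genotype is obtainable from its parents' genotypes, so the pedigree is consistent.

Yes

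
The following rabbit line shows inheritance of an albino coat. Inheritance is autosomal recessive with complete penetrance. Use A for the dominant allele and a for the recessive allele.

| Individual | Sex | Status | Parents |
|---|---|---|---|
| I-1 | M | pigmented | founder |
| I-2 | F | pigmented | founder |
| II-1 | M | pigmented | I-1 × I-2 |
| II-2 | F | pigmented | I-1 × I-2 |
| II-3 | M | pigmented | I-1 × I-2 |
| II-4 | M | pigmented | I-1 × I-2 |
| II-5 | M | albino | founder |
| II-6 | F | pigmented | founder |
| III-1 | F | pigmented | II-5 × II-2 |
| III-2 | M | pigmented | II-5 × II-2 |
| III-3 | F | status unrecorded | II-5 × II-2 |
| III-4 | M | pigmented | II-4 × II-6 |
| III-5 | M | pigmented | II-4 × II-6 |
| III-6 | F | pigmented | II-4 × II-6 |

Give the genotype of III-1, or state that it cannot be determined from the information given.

From phenotype alone, III-1 is AA or Aa.
III-1 is pigmented so carries A and received a from II-5 (aa), so III-1 is Aa.

Aa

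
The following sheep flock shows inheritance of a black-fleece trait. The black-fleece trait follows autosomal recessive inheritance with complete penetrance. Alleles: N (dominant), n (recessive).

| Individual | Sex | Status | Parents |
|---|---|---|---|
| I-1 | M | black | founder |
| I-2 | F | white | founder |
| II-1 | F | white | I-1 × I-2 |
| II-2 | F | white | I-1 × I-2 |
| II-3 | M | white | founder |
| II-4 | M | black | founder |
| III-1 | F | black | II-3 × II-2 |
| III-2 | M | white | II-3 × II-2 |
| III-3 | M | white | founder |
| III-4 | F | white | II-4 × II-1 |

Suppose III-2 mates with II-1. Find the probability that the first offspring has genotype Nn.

1/2

II-3 is white so carries N and passed n to III-1 (nn), so II-3 is Nn.
II-2 is white so carries N and received n from I-1 (nn), so II-2 is Nn.
III-2 is a white offspring of II-3 (Nn) × II-2 (Nn), whose cross gives 1/4 NN : 1/2 Nn : 1/4 nn; conditioning on being white, III-2 is NN with probability 1/3, Nn with probability 2/3.
II-1 is white so carries N and received n from I-1 (nn), so II-1 is Nn.
Summing over parental genotype combinations, P(offspring has genotype Nn) = 1/3·1/2 + 2/3·1/2 = 1/2.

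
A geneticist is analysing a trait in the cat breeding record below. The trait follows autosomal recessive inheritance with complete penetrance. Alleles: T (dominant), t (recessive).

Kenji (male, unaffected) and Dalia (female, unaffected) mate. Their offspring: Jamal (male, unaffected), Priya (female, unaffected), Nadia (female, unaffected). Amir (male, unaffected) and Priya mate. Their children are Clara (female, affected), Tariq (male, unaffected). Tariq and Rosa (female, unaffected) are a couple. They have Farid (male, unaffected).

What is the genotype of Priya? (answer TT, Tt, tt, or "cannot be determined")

Tt

From phenotype alone, Priya is TT or Tt.
Priya is unaffected so carries T and passed t to Clara (tt), so Priya is Tt.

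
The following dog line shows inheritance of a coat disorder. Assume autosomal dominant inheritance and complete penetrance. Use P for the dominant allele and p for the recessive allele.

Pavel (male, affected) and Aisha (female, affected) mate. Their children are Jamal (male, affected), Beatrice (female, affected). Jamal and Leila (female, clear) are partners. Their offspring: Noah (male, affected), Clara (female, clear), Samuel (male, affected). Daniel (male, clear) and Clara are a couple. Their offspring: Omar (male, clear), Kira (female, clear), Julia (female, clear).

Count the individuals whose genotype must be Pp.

3

Obligate heterozygotes: Jamal is affected so carries P and passed p to Clara (pp), so Jamal is Pp; Noah is affected so carries P and received p from Leila (pp), so Noah is Pp; Samuel is affected so carries P and received p from Leila (pp), so Samuel is Pp.
Every other individual is either homozygous by phenotype or has at least one consistent homozygous assignment, so the count is 3.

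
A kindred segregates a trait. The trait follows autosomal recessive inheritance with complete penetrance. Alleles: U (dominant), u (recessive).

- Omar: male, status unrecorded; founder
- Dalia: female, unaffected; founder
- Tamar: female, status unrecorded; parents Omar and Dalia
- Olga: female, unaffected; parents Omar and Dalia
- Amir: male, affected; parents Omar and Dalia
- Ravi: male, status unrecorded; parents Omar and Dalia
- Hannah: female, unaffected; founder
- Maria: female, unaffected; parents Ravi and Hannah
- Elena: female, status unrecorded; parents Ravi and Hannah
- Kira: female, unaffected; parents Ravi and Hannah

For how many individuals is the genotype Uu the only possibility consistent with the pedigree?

1

Obligate heterozygotes: Dalia is unaffected so carries U and passed u to Amir (uu), so Dalia is Uu.
Every other individual is either homozygous by phenotype or has at least one consistent homozygous assignment, so the count is 1.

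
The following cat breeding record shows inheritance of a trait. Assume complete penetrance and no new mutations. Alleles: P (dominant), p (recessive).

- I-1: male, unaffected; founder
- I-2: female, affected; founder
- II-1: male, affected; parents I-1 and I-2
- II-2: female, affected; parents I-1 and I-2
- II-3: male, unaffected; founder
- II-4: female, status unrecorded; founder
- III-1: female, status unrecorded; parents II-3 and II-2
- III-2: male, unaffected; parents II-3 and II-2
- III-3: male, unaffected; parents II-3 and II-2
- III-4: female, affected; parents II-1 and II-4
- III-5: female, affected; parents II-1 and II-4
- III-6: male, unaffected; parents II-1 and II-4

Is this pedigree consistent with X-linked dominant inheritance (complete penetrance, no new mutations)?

Yes

A consistent assignment under X-linked dominant exists: I-1 X^p Y, I-2 X^P X^P, II-1 X^P Y, II-2 X^P X^p, II-3 X^p Y, II-4 X^P X^p, III-1 X^P X^p, III-2 X^p Y, III-3 X^p Y, III-4 X^P X^P, III-5 X^P X^P, III-6 X^p Y.
In this assignment every recorded phenotype matches its genotype and every non-founder's genotype is obtainable from its parents' genotypes, so the pedigree is consistent.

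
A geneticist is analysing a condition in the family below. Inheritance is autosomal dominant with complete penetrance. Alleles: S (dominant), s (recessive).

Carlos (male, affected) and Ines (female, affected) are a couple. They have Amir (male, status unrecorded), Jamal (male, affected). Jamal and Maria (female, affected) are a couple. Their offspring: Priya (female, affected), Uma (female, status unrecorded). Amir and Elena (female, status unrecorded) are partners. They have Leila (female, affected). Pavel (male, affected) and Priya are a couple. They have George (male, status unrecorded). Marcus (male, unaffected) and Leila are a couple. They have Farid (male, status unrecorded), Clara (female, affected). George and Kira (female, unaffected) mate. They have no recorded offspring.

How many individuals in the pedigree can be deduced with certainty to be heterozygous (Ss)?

1

Obligate heterozygotes: Clara is affected so carries S and received s from Marcus (ss), so Clara is Ss.
Every other individual is either homozygous by phenotype or has at least one consistent homozygous assignment, so the count is 1.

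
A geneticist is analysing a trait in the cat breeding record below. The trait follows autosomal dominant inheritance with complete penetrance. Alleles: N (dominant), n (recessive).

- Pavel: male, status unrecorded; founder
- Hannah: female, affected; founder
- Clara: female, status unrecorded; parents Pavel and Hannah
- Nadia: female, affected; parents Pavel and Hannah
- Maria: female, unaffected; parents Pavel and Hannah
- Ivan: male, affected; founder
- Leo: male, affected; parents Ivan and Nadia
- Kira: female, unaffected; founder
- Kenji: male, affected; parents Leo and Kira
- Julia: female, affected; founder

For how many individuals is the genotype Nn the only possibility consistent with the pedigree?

2

Obligate heterozygotes: Hannah is affected so carries N and passed n to Maria (nn), so Hannah is Nn; Kenji is affected so carries N and received n from Kira (nn), so Kenji is Nn.
Every other individual is either homozygous by phenotype or has at least one consistent homozygous assignment, so the count is 2.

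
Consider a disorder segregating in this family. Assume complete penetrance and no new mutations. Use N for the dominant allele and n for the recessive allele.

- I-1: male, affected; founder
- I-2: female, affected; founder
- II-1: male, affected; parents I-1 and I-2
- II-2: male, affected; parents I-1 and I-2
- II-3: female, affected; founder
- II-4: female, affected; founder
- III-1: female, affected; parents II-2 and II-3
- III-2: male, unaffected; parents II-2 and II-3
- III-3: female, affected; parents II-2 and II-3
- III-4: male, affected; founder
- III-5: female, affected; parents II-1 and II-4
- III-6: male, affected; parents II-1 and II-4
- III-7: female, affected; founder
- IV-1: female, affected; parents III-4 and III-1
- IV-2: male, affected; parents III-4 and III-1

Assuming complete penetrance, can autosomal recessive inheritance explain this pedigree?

No

Under autosomal recessive, III-2 (unaffected, male) cannot arise from II-2 (affected) × II-3 (affected).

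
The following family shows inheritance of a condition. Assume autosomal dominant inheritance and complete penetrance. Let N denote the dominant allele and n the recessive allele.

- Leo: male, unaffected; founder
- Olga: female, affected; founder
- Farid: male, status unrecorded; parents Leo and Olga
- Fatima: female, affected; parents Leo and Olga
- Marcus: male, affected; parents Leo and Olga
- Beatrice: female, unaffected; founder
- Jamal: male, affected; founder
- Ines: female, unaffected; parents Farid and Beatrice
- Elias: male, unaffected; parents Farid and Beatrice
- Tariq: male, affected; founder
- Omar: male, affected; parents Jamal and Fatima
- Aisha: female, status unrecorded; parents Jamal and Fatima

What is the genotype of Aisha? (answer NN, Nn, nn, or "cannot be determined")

cannot be determined

Aisha's phenotype is unrecorded, and no parent or child forces a single allele at both positions; consistent genotype assignments exist with Aisha as NN or Nn or nn.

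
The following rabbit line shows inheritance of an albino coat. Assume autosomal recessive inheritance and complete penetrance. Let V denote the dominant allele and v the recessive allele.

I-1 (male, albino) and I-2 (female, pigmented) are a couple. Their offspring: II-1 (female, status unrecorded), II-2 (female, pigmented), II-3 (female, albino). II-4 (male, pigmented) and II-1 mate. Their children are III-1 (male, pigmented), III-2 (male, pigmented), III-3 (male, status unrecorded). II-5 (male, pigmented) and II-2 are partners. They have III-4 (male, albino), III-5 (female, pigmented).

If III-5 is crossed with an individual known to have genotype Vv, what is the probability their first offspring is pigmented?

5/6

II-5 is pigmented so carries V and passed v to III-4 (vv), so II-5 is Vv.
II-2 is pigmented so carries V and received v from I-1 (vv), so II-2 is Vv.
III-5 is a pigmented offspring of II-5 (Vv) × II-2 (Vv), whose cross gives 1/4 VV : 1/2 Vv : 1/4 vv; conditioning on being pigmented, III-5 is VV with probability 1/3, Vv with probability 2/3.
Summing over parental genotype combinations, P(offspring is pigmented) = 1/3·1 + 2/3·3/4 = 5/6.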